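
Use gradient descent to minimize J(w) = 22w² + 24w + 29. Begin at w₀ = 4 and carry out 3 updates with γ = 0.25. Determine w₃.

-4546

J′(w) = 44w + 24
Step 1: J′(4) = 200; w₁ = 4 − 0.25·200 = -46
Step 2: J′(-46) = -2000; w₂ = -46 − 0.25·(-2000) = 454
Step 3: J′(454) = 20000; w₃ = 454 − 0.25·20000 = -4546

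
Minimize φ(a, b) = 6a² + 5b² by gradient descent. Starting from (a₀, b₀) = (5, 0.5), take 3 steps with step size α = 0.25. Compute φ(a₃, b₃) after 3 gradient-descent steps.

∇φ = (12a, 10b)
(a₁, b₁) = (5, 0.5) − 0.25·(60, 5) = (-10, -0.75)
(a₂, b₂) = (-10, -0.75) − 0.25·(-120, -7.5) = (20, 1.125)
(a₃, b₃) = (20, 1.125) − 0.25·(240, 11.25) = (-40, -1.6875)
φ(-40, -1.6875) = 9614.23828125

9614.23828125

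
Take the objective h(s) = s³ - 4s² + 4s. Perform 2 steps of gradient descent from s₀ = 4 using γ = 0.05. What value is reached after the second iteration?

h′(s) = 3s² - 8s + 4
s₁ = 4 − 0.05·20 = 3
s₂ = 3 − 0.05·7 = 2.65

2.65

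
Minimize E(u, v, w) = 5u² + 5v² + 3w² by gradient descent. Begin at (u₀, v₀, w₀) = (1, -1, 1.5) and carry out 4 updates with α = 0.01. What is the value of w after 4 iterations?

1.17112344

∇E = (10u, 10v, 6w)
Step 1: at (1, -1, 1.5), ∇E = (10, -10, 9) → (1, -1, 1.5) − 0.01·(10, -10, 9) = (0.9, -0.9, 1.41)
Step 2: at (0.9, -0.9, 1.41), ∇E = (9, -9, 8.46) → (0.9, -0.9, 1.41) − 0.01·(9, -9, 8.46) = (0.81, -0.81, 1.3254)
Step 3: at (0.81, -0.81, 1.3254), ∇E = (8.1, -8.1, 7.9524) → (0.81, -0.81, 1.3254) − 0.01·(8.1, -8.1, 7.9524) = (0.729, -0.729, 1.245876)
Step 4: at (0.729, -0.729, 1.245876), ∇E = (7.29, -7.29, 7.475256) → (0.729, -0.729, 1.245876) − 0.01·(7.29, -7.29, 7.475256) = (0.6561, -0.6561, 1.17112344)
w = 1.17112344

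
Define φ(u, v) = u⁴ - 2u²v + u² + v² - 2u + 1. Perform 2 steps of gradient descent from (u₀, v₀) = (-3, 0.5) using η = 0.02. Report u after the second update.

∇φ = (4u³ - 4uv + 2u - 2, -2u² + 2v)
(u₁, v₁) = (-3, 0.5) − 0.02·(-110, -17) = (-0.8, 0.84)
(u₂, v₂) = (-0.8, 0.84) − 0.02·(-2.96, 0.4) = (-0.7408, 0.832)
u = -0.7408

-0.7408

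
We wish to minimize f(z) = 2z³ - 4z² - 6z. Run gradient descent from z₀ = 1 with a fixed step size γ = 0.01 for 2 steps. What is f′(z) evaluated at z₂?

-7.227540209664

f′(z) = 6z² - 8z - 6
Step 1: f′(1) = -8; z₁ = 1 − 0.01·(-8) = 1.08
Step 2: f′(1.08) = -7.6416; z₂ = 1.08 − 0.01·(-7.6416) = 1.156416
f′(z) at (1.156416) = -7.227540209664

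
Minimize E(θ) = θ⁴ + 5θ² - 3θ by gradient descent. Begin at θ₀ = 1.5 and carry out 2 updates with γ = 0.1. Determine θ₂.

E′(θ) = 4θ³ + 10θ - 3
Step 1: E′(1.5) = 25.5; θ₁ = 1.5 − 0.1·25.5 = -1.05
Step 2: E′(-1.05) = -18.1305; θ₂ = -1.05 − 0.1·(-18.1305) = 0.76305

0.76305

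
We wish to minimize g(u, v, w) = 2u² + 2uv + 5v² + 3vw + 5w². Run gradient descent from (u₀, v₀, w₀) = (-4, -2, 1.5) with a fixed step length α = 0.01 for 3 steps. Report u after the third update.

-3.437096

∇g = (4u + 2v, 2u + 10v + 3w, 3v + 10w)
Step 1: at (-4, -2, 1.5), ∇g = (-20, -23.5, 9) → (-4, -2, 1.5) − 0.01·(-20, -23.5, 9) = (-3.8, -1.765, 1.41)
Step 2: at (-3.8, -1.765, 1.41), ∇g = (-18.73, -21.02, 8.805) → (-3.8, -1.765, 1.41) − 0.01·(-18.73, -21.02, 8.805) = (-3.6127, -1.5548, 1.32195)
Step 3: at (-3.6127, -1.5548, 1.32195), ∇g = (-17.5604, -18.80755, 8.5551) → (-3.6127, -1.5548, 1.32195) − 0.01·(-17.5604, -18.80755, 8.5551) = (-3.437096, -1.3667245, 1.236399)
u = -3.437096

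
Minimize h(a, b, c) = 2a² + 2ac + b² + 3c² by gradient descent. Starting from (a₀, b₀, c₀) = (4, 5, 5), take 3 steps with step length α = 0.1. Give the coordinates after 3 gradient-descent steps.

∇h = (4a + 2c, 2b, 2a + 6c)
(a₁, b₁, c₁) = (4, 5, 5) − 0.1·(26, 10, 38) = (1.4, 4, 1.2)
(a₂, b₂, c₂) = (1.4, 4, 1.2) − 0.1·(8, 8, 10) = (0.6, 3.2, 0.2)
(a₃, b₃, c₃) = (0.6, 3.2, 0.2) − 0.1·(2.8, 6.4, 2.4) = (0.32, 2.56, -0.04)

(0.32, 2.56, -0.04)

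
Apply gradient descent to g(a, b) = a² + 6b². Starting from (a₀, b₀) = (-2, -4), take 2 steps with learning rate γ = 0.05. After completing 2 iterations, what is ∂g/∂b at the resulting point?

∇g = (2a, 12b)
(a₁, b₁) = (-2, -4) − 0.05·(-4, -48) = (-1.8, -1.6)
(a₂, b₂) = (-1.8, -1.6) − 0.05·(-3.6, -19.2) = (-1.62, -0.64)
∂g/∂b at (-1.62, -0.64) = -7.68

-7.68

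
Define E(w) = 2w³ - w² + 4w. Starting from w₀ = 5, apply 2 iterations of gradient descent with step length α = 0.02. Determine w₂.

E′(w) = 6w² - 2w + 4
Step 1: E′(5) = 144; w₁ = 5 − 0.02·144 = 2.12
Step 2: E′(2.12) = 26.7264; w₂ = 2.12 − 0.02·26.7264 = 1.585472

1.585472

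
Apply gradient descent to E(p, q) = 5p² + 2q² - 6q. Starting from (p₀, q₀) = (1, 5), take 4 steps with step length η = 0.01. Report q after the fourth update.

∇E = (10p, 4q - 6)
(p₁, q₁) = (1, 5) − 0.01·(10, 14) = (0.9, 4.86)
(p₂, q₂) = (0.9, 4.86) − 0.01·(9, 13.44) = (0.81, 4.7256)
(p₃, q₃) = (0.81, 4.7256) − 0.01·(8.1, 12.9024) = (0.729, 4.596576)
(p₄, q₄) = (0.729, 4.596576) − 0.01·(7.29, 12.386304) = (0.6561, 4.47271296)
q = 4.47271296

4.47271296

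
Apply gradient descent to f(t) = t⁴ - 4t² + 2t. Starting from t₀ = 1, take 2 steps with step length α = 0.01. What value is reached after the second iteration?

1.03915168

f′(t) = 4t³ - 8t + 2
t₁ = 1 − 0.01·(-2) = 1.02
t₂ = 1.02 − 0.01·(-1.915168) = 1.03915168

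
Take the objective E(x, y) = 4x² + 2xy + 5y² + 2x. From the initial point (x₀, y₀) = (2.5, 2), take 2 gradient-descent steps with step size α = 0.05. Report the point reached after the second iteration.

∇E = (8x + 2y + 2, 2x + 10y)
(x₁, y₁) = (2.5, 2) − 0.05·(26, 25) = (1.2, 0.75)
(x₂, y₂) = (1.2, 0.75) − 0.05·(13.1, 9.9) = (0.545, 0.255)

(0.545, 0.255)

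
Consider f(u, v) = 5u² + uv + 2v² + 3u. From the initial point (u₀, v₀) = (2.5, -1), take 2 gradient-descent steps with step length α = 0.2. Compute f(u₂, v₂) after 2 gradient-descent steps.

38.5488

∇f = (10u + v + 3, u + 4v)
Step 1: at (2.5, -1), ∇f = (27, -1.5) → (2.5, -1) − 0.2·(27, -1.5) = (-2.9, -0.7)
Step 2: at (-2.9, -0.7), ∇f = (-26.7, -5.7) → (-2.9, -0.7) − 0.2·(-26.7, -5.7) = (2.44, 0.44)
f(2.44, 0.44) = 38.5488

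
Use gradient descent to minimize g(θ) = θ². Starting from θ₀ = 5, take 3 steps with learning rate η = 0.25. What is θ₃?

0.625

g′(θ) = 2θ
θ₁ = 5 − 0.25·10 = 2.5
θ₂ = 2.5 − 0.25·5 = 1.25
θ₃ = 1.25 − 0.25·2.5 = 0.625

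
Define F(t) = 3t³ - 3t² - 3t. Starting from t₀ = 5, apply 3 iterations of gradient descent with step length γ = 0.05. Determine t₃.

F′(t) = 9t² - 6t - 3
Step 1: F′(5) = 192; t₁ = 5 − 0.05·192 = -4.6
Step 2: F′(-4.6) = 215.04; t₂ = -4.6 − 0.05·215.04 = -15.352
Step 3: F′(-15.352) = 2210.267136; t₃ = -15.352 − 0.05·2210.267136 = -125.8653568

-125.8653568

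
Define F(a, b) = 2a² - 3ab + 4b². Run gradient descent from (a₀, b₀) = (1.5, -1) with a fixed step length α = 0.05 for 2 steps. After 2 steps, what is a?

∇F = (4a - 3b, -3a + 8b)
(a₁, b₁) = (1.5, -1) − 0.05·(9, -12.5) = (1.05, -0.375)
(a₂, b₂) = (1.05, -0.375) − 0.05·(5.325, -6.15) = (0.78375, -0.0675)
a = 0.78375

0.78375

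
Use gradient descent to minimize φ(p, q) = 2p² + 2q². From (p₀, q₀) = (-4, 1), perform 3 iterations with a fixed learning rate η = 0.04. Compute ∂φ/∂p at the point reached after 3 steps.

∇φ = (4p, 4q)
Step 1: at (-4, 1), ∇φ = (-16, 4) → (-4, 1) − 0.04·(-16, 4) = (-3.36, 0.84)
Step 2: at (-3.36, 0.84), ∇φ = (-13.44, 3.36) → (-3.36, 0.84) − 0.04·(-13.44, 3.36) = (-2.8224, 0.7056)
Step 3: at (-2.8224, 0.7056), ∇φ = (-11.2896, 2.8224) → (-2.8224, 0.7056) − 0.04·(-11.2896, 2.8224) = (-2.370816, 0.592704)
∂φ/∂p at (-2.370816, 0.592704) = -9.483264

-9.483264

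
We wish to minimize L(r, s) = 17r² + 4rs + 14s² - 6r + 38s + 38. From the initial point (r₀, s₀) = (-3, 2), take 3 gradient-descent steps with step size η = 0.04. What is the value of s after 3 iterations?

∇L = (34r + 4s - 6, 4r + 28s + 38)
Step 1: at (-3, 2), ∇L = (-100, 82) → (-3, 2) − 0.04·(-100, 82) = (1, -1.28)
Step 2: at (1, -1.28), ∇L = (22.88, 6.16) → (1, -1.28) − 0.04·(22.88, 6.16) = (0.0848, -1.5264)
Step 3: at (0.0848, -1.5264), ∇L = (-9.2224, -4.4) → (0.0848, -1.5264) − 0.04·(-9.2224, -4.4) = (0.453696, -1.3504)
s = -1.3504

-1.3504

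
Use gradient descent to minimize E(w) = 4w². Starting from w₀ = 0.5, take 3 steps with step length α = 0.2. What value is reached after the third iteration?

E′(w) = 8w
w₁ = 0.5 − 0.2·4 = -0.3
w₂ = -0.3 − 0.2·(-2.4) = 0.18
w₃ = 0.18 − 0.2·1.44 = -0.108

-0.108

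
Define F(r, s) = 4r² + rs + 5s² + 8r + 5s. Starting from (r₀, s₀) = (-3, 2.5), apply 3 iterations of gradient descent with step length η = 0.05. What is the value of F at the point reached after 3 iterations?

∇F = (8r + s + 8, r + 10s + 5)
Step 1: at (-3, 2.5), ∇F = (-13.5, 27) → (-3, 2.5) − 0.05·(-13.5, 27) = (-2.325, 1.15)
Step 2: at (-2.325, 1.15), ∇F = (-9.45, 14.175) → (-2.325, 1.15) − 0.05·(-9.45, 14.175) = (-1.8525, 0.44125)
Step 3: at (-1.8525, 0.44125), ∇F = (-6.37875, 7.56) → (-1.8525, 0.44125) − 0.05·(-6.37875, 7.56) = (-1.5335625, 0.06325)
F(-1.5335625, 0.06325) = -2.62198925

-2.62198925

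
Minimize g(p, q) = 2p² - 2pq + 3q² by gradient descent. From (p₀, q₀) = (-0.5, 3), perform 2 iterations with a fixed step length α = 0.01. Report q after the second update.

∇g = (4p - 2q, -2p + 6q)
Step 1: at (-0.5, 3), ∇g = (-8, 19) → (-0.5, 3) − 0.01·(-8, 19) = (-0.42, 2.81)
Step 2: at (-0.42, 2.81), ∇g = (-7.3, 17.7) → (-0.42, 2.81) − 0.01·(-7.3, 17.7) = (-0.347, 2.633)
q = 2.633

2.633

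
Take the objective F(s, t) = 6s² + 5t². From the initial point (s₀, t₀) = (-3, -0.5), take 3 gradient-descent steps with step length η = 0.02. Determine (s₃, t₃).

(-1.316928, -0.256)

∇F = (12s, 10t)
(s₁, t₁) = (-3, -0.5) − 0.02·(-36, -5) = (-2.28, -0.4)
(s₂, t₂) = (-2.28, -0.4) − 0.02·(-27.36, -4) = (-1.7328, -0.32)
(s₃, t₃) = (-1.7328, -0.32) − 0.02·(-20.7936, -3.2) = (-1.316928, -0.256)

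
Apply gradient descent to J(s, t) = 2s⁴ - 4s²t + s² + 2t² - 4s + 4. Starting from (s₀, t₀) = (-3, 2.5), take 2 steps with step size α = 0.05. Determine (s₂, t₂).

∇J = (8s³ - 8st + 2s - 4, -4s² + 4t)
(s₁, t₁) = (-3, 2.5) − 0.05·(-166, -26) = (5.3, 3.8)
(s₂, t₂) = (5.3, 3.8) − 0.05·(1036.496, -97.16) = (-46.5248, 8.658)

(-46.5248, 8.658)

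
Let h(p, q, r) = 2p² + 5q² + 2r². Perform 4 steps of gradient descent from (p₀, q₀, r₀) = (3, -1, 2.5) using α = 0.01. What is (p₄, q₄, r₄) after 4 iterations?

(2.54803968, -0.6561, 2.1233664)

∇h = (4p, 10q, 4r)
Step 1: at (3, -1, 2.5), ∇h = (12, -10, 10) → (3, -1, 2.5) − 0.01·(12, -10, 10) = (2.88, -0.9, 2.4)
Step 2: at (2.88, -0.9, 2.4), ∇h = (11.52, -9, 9.6) → (2.88, -0.9, 2.4) − 0.01·(11.52, -9, 9.6) = (2.7648, -0.81, 2.304)
Step 3: at (2.7648, -0.81, 2.304), ∇h = (11.0592, -8.1, 9.216) → (2.7648, -0.81, 2.304) − 0.01·(11.0592, -8.1, 9.216) = (2.654208, -0.729, 2.21184)
Step 4: at (2.654208, -0.729, 2.21184), ∇h = (10.616832, -7.29, 8.84736) → (2.654208, -0.729, 2.21184) − 0.01·(10.616832, -7.29, 8.84736) = (2.54803968, -0.6561, 2.1233664)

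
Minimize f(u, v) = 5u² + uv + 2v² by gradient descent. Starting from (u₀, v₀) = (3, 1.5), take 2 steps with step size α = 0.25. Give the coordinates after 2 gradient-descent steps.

∇f = (10u + v, u + 4v)
Step 1: at (3, 1.5), ∇f = (31.5, 9) → (3, 1.5) − 0.25·(31.5, 9) = (-4.875, -0.75)
Step 2: at (-4.875, -0.75), ∇f = (-49.5, -7.875) → (-4.875, -0.75) − 0.25·(-49.5, -7.875) = (7.5, 1.21875)

(7.5, 1.21875)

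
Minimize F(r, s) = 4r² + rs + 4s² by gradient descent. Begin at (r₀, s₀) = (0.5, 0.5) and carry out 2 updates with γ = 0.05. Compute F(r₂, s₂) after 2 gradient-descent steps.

∇F = (8r + s, r + 8s)
Step 1: at (0.5, 0.5), ∇F = (4.5, 4.5) → (0.5, 0.5) − 0.05·(4.5, 4.5) = (0.275, 0.275)
Step 2: at (0.275, 0.275), ∇F = (2.475, 2.475) → (0.275, 0.275) − 0.05·(2.475, 2.475) = (0.15125, 0.15125)
F(0.15125, 0.15125) = 0.2058890625

0.2058890625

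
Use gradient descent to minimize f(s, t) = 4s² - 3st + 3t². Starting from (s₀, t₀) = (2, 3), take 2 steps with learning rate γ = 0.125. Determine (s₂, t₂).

∇f = (8s - 3t, -3s + 6t)
(s₁, t₁) = (2, 3) − 0.125·(7, 12) = (1.125, 1.5)
(s₂, t₂) = (1.125, 1.5) − 0.125·(4.5, 5.625) = (0.5625, 0.796875)

(0.5625, 0.796875)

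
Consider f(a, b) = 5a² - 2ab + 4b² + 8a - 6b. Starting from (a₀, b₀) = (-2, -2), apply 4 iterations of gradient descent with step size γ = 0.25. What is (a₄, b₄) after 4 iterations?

(1.125, -1.3125)

∇f = (10a - 2b + 8, -2a + 8b - 6)
(a₁, b₁) = (-2, -2) − 0.25·(-8, -18) = (0, 2.5)
(a₂, b₂) = (0, 2.5) − 0.25·(3, 14) = (-0.75, -1)
(a₃, b₃) = (-0.75, -1) − 0.25·(2.5, -12.5) = (-1.375, 2.125)
(a₄, b₄) = (-1.375, 2.125) − 0.25·(-10, 13.75) = (1.125, -1.3125)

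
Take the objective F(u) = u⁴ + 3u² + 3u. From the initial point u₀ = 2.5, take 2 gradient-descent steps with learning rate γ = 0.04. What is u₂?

F′(u) = 4u³ + 6u + 3
u₁ = 2.5 − 0.04·80.5 = -0.72
u₂ = -0.72 − 0.04·(-2.812992) = -0.60748032

-0.60748032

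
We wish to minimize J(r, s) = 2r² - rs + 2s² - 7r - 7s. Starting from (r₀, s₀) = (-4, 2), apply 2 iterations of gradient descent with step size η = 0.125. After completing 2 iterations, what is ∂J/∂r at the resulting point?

-6.015625

∇J = (4r - s - 7, -r + 4s - 7)
(r₁, s₁) = (-4, 2) − 0.125·(-25, 5) = (-0.875, 1.375)
(r₂, s₂) = (-0.875, 1.375) − 0.125·(-11.875, -0.625) = (0.609375, 1.453125)
∂J/∂r at (0.609375, 1.453125) = -6.015625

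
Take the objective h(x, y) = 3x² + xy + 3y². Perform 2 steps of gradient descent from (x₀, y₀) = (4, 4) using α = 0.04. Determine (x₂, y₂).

(2.0736, 2.0736)

∇h = (6x + y, x + 6y)
Step 1: at (4, 4), ∇h = (28, 28) → (4, 4) − 0.04·(28, 28) = (2.88, 2.88)
Step 2: at (2.88, 2.88), ∇h = (20.16, 20.16) → (2.88, 2.88) − 0.04·(20.16, 20.16) = (2.0736, 2.0736)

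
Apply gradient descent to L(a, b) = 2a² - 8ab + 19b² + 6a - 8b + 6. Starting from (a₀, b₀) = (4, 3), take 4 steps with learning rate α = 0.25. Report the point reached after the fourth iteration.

(-2554.25, 11419.1875)

∇L = (4a - 8b + 6, -8a + 38b - 8)
Step 1: at (4, 3), ∇L = (-2, 74) → (4, 3) − 0.25·(-2, 74) = (4.5, -15.5)
Step 2: at (4.5, -15.5), ∇L = (148, -633) → (4.5, -15.5) − 0.25·(148, -633) = (-32.5, 142.75)
Step 3: at (-32.5, 142.75), ∇L = (-1266, 5676.5) → (-32.5, 142.75) − 0.25·(-1266, 5676.5) = (284, -1276.375)
Step 4: at (284, -1276.375), ∇L = (11353, -50782.25) → (284, -1276.375) − 0.25·(11353, -50782.25) = (-2554.25, 11419.1875)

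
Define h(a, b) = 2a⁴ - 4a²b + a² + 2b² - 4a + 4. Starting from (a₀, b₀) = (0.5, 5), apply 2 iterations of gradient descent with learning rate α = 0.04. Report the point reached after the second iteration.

∇h = (8a³ - 8ab + 2a - 4, -4a² + 4b)
(a₁, b₁) = (0.5, 5) − 0.04·(-22, 19) = (1.38, 4.24)
(a₂, b₂) = (1.38, 4.24) − 0.04·(-27.025024, 9.3424) = (2.46100096, 3.866304)

(2.46100096, 3.866304)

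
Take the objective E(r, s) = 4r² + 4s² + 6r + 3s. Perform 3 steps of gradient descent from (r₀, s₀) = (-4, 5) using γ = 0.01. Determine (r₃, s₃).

(-3.280736, 3.810448)

∇E = (8r + 6, 8s + 3)
Step 1: at (-4, 5), ∇E = (-26, 43) → (-4, 5) − 0.01·(-26, 43) = (-3.74, 4.57)
Step 2: at (-3.74, 4.57), ∇E = (-23.92, 39.56) → (-3.74, 4.57) − 0.01·(-23.92, 39.56) = (-3.5008, 4.1744)
Step 3: at (-3.5008, 4.1744), ∇E = (-22.0064, 36.3952) → (-3.5008, 4.1744) − 0.01·(-22.0064, 36.3952) = (-3.280736, 3.810448)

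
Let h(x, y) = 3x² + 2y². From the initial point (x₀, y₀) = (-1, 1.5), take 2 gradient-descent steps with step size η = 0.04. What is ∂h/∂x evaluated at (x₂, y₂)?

-3.4656

∇h = (6x, 4y)
(x₁, y₁) = (-1, 1.5) − 0.04·(-6, 6) = (-0.76, 1.26)
(x₂, y₂) = (-0.76, 1.26) − 0.04·(-4.56, 5.04) = (-0.5776, 1.0584)
∂h/∂x at (-0.5776, 1.0584) = -3.4656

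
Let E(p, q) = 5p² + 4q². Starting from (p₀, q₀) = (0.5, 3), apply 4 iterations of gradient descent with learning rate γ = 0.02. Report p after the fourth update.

0.2048

∇E = (10p, 8q)
(p₁, q₁) = (0.5, 3) − 0.02·(5, 24) = (0.4, 2.52)
(p₂, q₂) = (0.4, 2.52) − 0.02·(4, 20.16) = (0.32, 2.1168)
(p₃, q₃) = (0.32, 2.1168) − 0.02·(3.2, 16.9344) = (0.256, 1.778112)
(p₄, q₄) = (0.256, 1.778112) − 0.02·(2.56, 14.224896) = (0.2048, 1.49361408)
p = 0.2048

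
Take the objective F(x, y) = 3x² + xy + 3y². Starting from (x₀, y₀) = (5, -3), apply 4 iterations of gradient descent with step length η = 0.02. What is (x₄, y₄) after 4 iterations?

∇F = (6x + y, x + 6y)
Step 1: at (5, -3), ∇F = (27, -13) → (5, -3) − 0.02·(27, -13) = (4.46, -2.74)
Step 2: at (4.46, -2.74), ∇F = (24.02, -11.98) → (4.46, -2.74) − 0.02·(24.02, -11.98) = (3.9796, -2.5004)
Step 3: at (3.9796, -2.5004), ∇F = (21.3772, -11.0228) → (3.9796, -2.5004) − 0.02·(21.3772, -11.0228) = (3.552056, -2.279944)
Step 4: at (3.552056, -2.279944), ∇F = (19.032392, -10.127608) → (3.552056, -2.279944) − 0.02·(19.032392, -10.127608) = (3.17140816, -2.07739184)

(3.17140816, -2.07739184)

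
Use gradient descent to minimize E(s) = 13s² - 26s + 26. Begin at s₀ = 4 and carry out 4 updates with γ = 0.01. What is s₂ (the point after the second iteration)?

E′(s) = 26s - 26
Step 1: E′(4) = 78; s₁ = 4 − 0.01·78 = 3.22
Step 2: E′(3.22) = 57.72; s₂ = 3.22 − 0.01·57.72 = 2.6428

2.6428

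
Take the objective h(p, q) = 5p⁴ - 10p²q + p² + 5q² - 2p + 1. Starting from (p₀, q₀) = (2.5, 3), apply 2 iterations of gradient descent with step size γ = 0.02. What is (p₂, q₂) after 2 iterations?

(-1.7076236, 3.05122)

∇h = (20p³ - 20pq + 2p - 2, -10p² + 10q)
Step 1: at (2.5, 3), ∇h = (165.5, -32.5) → (2.5, 3) − 0.02·(165.5, -32.5) = (-0.81, 3.65)
Step 2: at (-0.81, 3.65), ∇h = (44.88118, 29.939) → (-0.81, 3.65) − 0.02·(44.88118, 29.939) = (-1.7076236, 3.05122)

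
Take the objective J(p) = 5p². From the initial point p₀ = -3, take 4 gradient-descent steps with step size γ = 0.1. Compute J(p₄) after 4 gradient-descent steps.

0

J′(p) = 10p
p₁ = -3 − 0.1·(-30) = 0
p₂ = 0 − 0.1·0 = 0
p₃ = 0 − 0.1·0 = 0
p₄ = 0 − 0.1·0 = 0
J(0) = 0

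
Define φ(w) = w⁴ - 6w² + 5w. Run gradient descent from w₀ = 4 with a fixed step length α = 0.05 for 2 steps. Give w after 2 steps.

φ′(w) = 4w³ - 12w + 5
w₁ = 4 − 0.05·213 = -6.65
w₂ = -6.65 − 0.05·(-1091.5185) = 47.925925

47.925925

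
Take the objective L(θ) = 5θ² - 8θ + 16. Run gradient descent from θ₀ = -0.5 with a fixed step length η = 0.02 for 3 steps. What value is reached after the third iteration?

0.1344

L′(θ) = 10θ - 8
θ₁ = -0.5 − 0.02·(-13) = -0.24
θ₂ = -0.24 − 0.02·(-10.4) = -0.032
θ₃ = -0.032 − 0.02·(-8.32) = 0.1344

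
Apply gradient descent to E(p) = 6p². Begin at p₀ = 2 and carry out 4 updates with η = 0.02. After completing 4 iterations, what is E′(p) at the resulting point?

E′(p) = 12p
Step 1: E′(2) = 24; p₁ = 2 − 0.02·24 = 1.52
Step 2: E′(1.52) = 18.24; p₂ = 1.52 − 0.02·18.24 = 1.1552
Step 3: E′(1.1552) = 13.8624; p₃ = 1.1552 − 0.02·13.8624 = 0.877952
Step 4: E′(0.877952) = 10.535424; p₄ = 0.877952 − 0.02·10.535424 = 0.66724352
E′(p) at (0.66724352) = 8.00692224

8.00692224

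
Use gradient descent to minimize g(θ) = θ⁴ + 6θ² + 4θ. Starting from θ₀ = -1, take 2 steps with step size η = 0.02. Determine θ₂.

g′(θ) = 4θ³ + 12θ + 4
Step 1: g′(-1) = -12; θ₁ = -1 − 0.02·(-12) = -0.76
Step 2: g′(-0.76) = -6.875904; θ₂ = -0.76 − 0.02·(-6.875904) = -0.62248192

-0.62248192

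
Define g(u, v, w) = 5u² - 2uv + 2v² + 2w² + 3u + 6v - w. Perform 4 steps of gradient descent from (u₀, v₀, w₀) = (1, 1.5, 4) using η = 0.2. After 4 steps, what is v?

∇g = (10u - 2v + 3, -2u + 4v + 6, 4w - 1)
(u₁, v₁, w₁) = (1, 1.5, 4) − 0.2·(10, 10, 15) = (-1, -0.5, 1)
(u₂, v₂, w₂) = (-1, -0.5, 1) − 0.2·(-6, 6, 3) = (0.2, -1.7, 0.4)
(u₃, v₃, w₃) = (0.2, -1.7, 0.4) − 0.2·(8.4, -1.2, 0.6) = (-1.48, -1.46, 0.28)
(u₄, v₄, w₄) = (-1.48, -1.46, 0.28) − 0.2·(-8.88, 3.12, 0.12) = (0.296, -2.084, 0.256)
v = -2.084

-2.084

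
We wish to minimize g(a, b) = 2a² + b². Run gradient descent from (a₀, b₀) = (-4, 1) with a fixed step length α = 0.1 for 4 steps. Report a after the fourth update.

-0.5184

∇g = (4a, 2b)
(a₁, b₁) = (-4, 1) − 0.1·(-16, 2) = (-2.4, 0.8)
(a₂, b₂) = (-2.4, 0.8) − 0.1·(-9.6, 1.6) = (-1.44, 0.64)
(a₃, b₃) = (-1.44, 0.64) − 0.1·(-5.76, 1.28) = (-0.864, 0.512)
(a₄, b₄) = (-0.864, 0.512) − 0.1·(-3.456, 1.024) = (-0.5184, 0.4096)
a = -0.5184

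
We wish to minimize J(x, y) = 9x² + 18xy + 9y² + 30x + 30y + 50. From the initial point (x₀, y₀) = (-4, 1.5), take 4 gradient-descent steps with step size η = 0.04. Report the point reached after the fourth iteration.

∇J = (18x + 18y + 30, 18x + 18y + 30)
Step 1: at (-4, 1.5), ∇J = (-15, -15) → (-4, 1.5) − 0.04·(-15, -15) = (-3.4, 2.1)
Step 2: at (-3.4, 2.1), ∇J = (6.6, 6.6) → (-3.4, 2.1) − 0.04·(6.6, 6.6) = (-3.664, 1.836)
Step 3: at (-3.664, 1.836), ∇J = (-2.904, -2.904) → (-3.664, 1.836) − 0.04·(-2.904, -2.904) = (-3.54784, 1.95216)
Step 4: at (-3.54784, 1.95216), ∇J = (1.27776, 1.27776) → (-3.54784, 1.95216) − 0.04·(1.27776, 1.27776) = (-3.5989504, 1.9010496)

(-3.5989504, 1.9010496)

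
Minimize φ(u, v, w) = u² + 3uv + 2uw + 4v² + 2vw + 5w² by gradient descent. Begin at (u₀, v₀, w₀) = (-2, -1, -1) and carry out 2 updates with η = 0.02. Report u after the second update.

-1.6792

∇φ = (2u + 3v + 2w, 3u + 8v + 2w, 2u + 2v + 10w)
Step 1: at (-2, -1, -1), ∇φ = (-9, -16, -16) → (-2, -1, -1) − 0.02·(-9, -16, -16) = (-1.82, -0.68, -0.68)
Step 2: at (-1.82, -0.68, -0.68), ∇φ = (-7.04, -12.26, -11.8) → (-1.82, -0.68, -0.68) − 0.02·(-7.04, -12.26, -11.8) = (-1.6792, -0.4348, -0.444)
u = -1.6792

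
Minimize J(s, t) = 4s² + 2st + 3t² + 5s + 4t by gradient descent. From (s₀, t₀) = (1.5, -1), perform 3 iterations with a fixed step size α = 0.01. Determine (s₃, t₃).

(1.085552, -1.01966)

∇J = (8s + 2t + 5, 2s + 6t + 4)
(s₁, t₁) = (1.5, -1) − 0.01·(15, 1) = (1.35, -1.01)
(s₂, t₂) = (1.35, -1.01) − 0.01·(13.78, 0.64) = (1.2122, -1.0164)
(s₃, t₃) = (1.2122, -1.0164) − 0.01·(12.6648, 0.326) = (1.085552, -1.01966)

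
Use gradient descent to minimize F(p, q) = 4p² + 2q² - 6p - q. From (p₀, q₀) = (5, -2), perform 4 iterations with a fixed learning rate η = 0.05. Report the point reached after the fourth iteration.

(1.3008, -0.6716)

∇F = (8p - 6, 4q - 1)
(p₁, q₁) = (5, -2) − 0.05·(34, -9) = (3.3, -1.55)
(p₂, q₂) = (3.3, -1.55) − 0.05·(20.4, -7.2) = (2.28, -1.19)
(p₃, q₃) = (2.28, -1.19) − 0.05·(12.24, -5.76) = (1.668, -0.902)
(p₄, q₄) = (1.668, -0.902) − 0.05·(7.344, -4.608) = (1.3008, -0.6716)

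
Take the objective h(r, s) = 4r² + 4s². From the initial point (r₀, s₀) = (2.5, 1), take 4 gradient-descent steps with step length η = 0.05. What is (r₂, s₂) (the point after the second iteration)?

∇h = (8r, 8s)
(r₁, s₁) = (2.5, 1) − 0.05·(20, 8) = (1.5, 0.6)
(r₂, s₂) = (1.5, 0.6) − 0.05·(12, 4.8) = (0.9, 0.36)

(0.9, 0.36)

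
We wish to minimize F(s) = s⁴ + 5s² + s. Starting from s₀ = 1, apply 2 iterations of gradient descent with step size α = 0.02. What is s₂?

0.51256

F′(s) = 4s³ + 10s + 1
s₁ = 1 − 0.02·15 = 0.7
s₂ = 0.7 − 0.02·9.372 = 0.51256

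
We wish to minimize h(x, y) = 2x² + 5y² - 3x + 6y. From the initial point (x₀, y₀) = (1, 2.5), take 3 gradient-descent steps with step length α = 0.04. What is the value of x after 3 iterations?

0.898176

∇h = (4x - 3, 10y + 6)
(x₁, y₁) = (1, 2.5) − 0.04·(1, 31) = (0.96, 1.26)
(x₂, y₂) = (0.96, 1.26) − 0.04·(0.84, 18.6) = (0.9264, 0.516)
(x₃, y₃) = (0.9264, 0.516) − 0.04·(0.7056, 11.16) = (0.898176, 0.0696)
x = 0.898176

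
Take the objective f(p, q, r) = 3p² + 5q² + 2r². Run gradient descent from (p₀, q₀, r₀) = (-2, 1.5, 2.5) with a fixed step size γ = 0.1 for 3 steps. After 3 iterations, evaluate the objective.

0.632352

∇f = (6p, 10q, 4r)
(p₁, q₁, r₁) = (-2, 1.5, 2.5) − 0.1·(-12, 15, 10) = (-0.8, 0, 1.5)
(p₂, q₂, r₂) = (-0.8, 0, 1.5) − 0.1·(-4.8, 0, 6) = (-0.32, 0, 0.9)
(p₃, q₃, r₃) = (-0.32, 0, 0.9) − 0.1·(-1.92, 0, 3.6) = (-0.128, 0, 0.54)
f(-0.128, 0, 0.54) = 0.632352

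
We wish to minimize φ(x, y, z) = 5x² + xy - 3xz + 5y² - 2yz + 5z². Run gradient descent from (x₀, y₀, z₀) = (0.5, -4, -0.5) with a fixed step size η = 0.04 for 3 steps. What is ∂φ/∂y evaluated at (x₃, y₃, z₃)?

∇φ = (10x + y - 3z, x + 10y - 2z, -3x - 2y + 10z)
(x₁, y₁, z₁) = (0.5, -4, -0.5) − 0.04·(2.5, -38.5, 1.5) = (0.4, -2.46, -0.56)
(x₂, y₂, z₂) = (0.4, -2.46, -0.56) − 0.04·(3.22, -23.08, -1.88) = (0.2712, -1.5368, -0.4848)
(x₃, y₃, z₃) = (0.2712, -1.5368, -0.4848) − 0.04·(2.6296, -14.1272, -2.588) = (0.166016, -0.971712, -0.38128)
∂φ/∂y at (0.166016, -0.971712, -0.38128) = -8.788544

-8.788544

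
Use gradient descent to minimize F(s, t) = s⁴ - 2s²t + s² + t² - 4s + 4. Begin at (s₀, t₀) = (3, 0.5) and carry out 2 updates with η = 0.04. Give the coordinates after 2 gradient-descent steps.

∇F = (4s³ - 4st + 2s - 4, -2s² + 2t)
Step 1: at (3, 0.5), ∇F = (104, -17) → (3, 0.5) − 0.04·(104, -17) = (-1.16, 1.18)
Step 2: at (-1.16, 1.18), ∇F = (-7.088384, -0.3312) → (-1.16, 1.18) − 0.04·(-7.088384, -0.3312) = (-0.87646464, 1.193248)

(-0.87646464, 1.193248)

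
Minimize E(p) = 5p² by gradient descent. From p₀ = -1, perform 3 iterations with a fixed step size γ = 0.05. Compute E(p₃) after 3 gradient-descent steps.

E′(p) = 10p
Step 1: E′(-1) = -10; p₁ = -1 − 0.05·(-10) = -0.5
Step 2: E′(-0.5) = -5; p₂ = -0.5 − 0.05·(-5) = -0.25
Step 3: E′(-0.25) = -2.5; p₃ = -0.25 − 0.05·(-2.5) = -0.125
E(-0.125) = 0.078125

0.078125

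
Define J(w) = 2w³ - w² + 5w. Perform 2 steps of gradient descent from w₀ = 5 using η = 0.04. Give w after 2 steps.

-1.2176

J′(w) = 6w² - 2w + 5
w₁ = 5 − 0.04·145 = -0.8
w₂ = -0.8 − 0.04·10.44 = -1.2176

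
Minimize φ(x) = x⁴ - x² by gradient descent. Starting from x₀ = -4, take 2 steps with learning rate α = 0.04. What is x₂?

φ′(x) = 4x³ - 2x
Step 1: φ′(-4) = -248; x₁ = -4 − 0.04·(-248) = 5.92
Step 2: φ′(5.92) = 818.058752; x₂ = 5.92 − 0.04·818.058752 = -26.80235008

-26.80235008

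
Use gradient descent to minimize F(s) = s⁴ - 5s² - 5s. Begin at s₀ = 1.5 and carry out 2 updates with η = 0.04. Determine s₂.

1.79171584

F′(s) = 4s³ - 10s - 5
s₁ = 1.5 − 0.04·(-6.5) = 1.76
s₂ = 1.76 − 0.04·(-0.792896) = 1.79171584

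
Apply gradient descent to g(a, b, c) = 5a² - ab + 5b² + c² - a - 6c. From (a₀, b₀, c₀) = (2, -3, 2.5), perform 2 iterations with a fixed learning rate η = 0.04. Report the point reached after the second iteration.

(0.6432, -0.9872, 2.5768)

∇g = (10a - b - 1, -a + 10b, 2c - 6)
(a₁, b₁, c₁) = (2, -3, 2.5) − 0.04·(22, -32, -1) = (1.12, -1.72, 2.54)
(a₂, b₂, c₂) = (1.12, -1.72, 2.54) − 0.04·(11.92, -18.32, -0.92) = (0.6432, -0.9872, 2.5768)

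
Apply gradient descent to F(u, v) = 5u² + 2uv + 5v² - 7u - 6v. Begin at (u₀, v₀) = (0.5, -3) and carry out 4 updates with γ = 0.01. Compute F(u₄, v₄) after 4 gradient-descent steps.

∇F = (10u + 2v - 7, 2u + 10v - 6)
Step 1: at (0.5, -3), ∇F = (-8, -35) → (0.5, -3) − 0.01·(-8, -35) = (0.58, -2.65)
Step 2: at (0.58, -2.65), ∇F = (-6.5, -31.34) → (0.58, -2.65) − 0.01·(-6.5, -31.34) = (0.645, -2.3366)
Step 3: at (0.645, -2.3366), ∇F = (-5.2232, -28.076) → (0.645, -2.3366) − 0.01·(-5.2232, -28.076) = (0.697232, -2.05584)
Step 4: at (0.697232, -2.05584), ∇F = (-4.13936, -25.163936) → (0.697232, -2.05584) − 0.01·(-4.13936, -25.163936) = (0.7386256, -1.80420064)
F(0.7386256, -1.80420064) = 21.99310571127808

21.99310571127808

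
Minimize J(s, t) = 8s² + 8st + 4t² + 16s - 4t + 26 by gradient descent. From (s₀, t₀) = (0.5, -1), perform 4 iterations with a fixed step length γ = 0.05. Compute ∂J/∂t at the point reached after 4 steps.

-6.6688

∇J = (16s + 8t + 16, 8s + 8t - 4)
(s₁, t₁) = (0.5, -1) − 0.05·(16, -8) = (-0.3, -0.6)
(s₂, t₂) = (-0.3, -0.6) − 0.05·(6.4, -11.2) = (-0.62, -0.04)
(s₃, t₃) = (-0.62, -0.04) − 0.05·(5.76, -9.28) = (-0.908, 0.424)
(s₄, t₄) = (-0.908, 0.424) − 0.05·(4.864, -7.872) = (-1.1512, 0.8176)
∂J/∂t at (-1.1512, 0.8176) = -6.6688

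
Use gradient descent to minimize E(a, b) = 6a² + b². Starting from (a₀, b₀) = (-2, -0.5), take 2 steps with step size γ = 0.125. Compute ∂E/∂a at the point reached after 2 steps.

∇E = (12a, 2b)
(a₁, b₁) = (-2, -0.5) − 0.125·(-24, -1) = (1, -0.375)
(a₂, b₂) = (1, -0.375) − 0.125·(12, -0.75) = (-0.5, -0.28125)
∂E/∂a at (-0.5, -0.28125) = -6

-6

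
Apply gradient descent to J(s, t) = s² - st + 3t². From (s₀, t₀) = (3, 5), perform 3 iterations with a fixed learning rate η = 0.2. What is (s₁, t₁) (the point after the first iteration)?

∇J = (2s - t, -s + 6t)
Step 1: at (3, 5), ∇J = (1, 27) → (3, 5) − 0.2·(1, 27) = (2.8, -0.4)

(2.8, -0.4)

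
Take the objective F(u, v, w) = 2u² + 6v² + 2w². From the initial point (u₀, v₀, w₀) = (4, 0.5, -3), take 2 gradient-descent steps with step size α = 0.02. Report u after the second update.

∇F = (4u, 12v, 4w)
Step 1: at (4, 0.5, -3), ∇F = (16, 6, -12) → (4, 0.5, -3) − 0.02·(16, 6, -12) = (3.68, 0.38, -2.76)
Step 2: at (3.68, 0.38, -2.76), ∇F = (14.72, 4.56, -11.04) → (3.68, 0.38, -2.76) − 0.02·(14.72, 4.56, -11.04) = (3.3856, 0.2888, -2.5392)
u = 3.3856

3.3856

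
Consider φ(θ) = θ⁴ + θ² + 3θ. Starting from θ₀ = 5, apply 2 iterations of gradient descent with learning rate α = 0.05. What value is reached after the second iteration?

φ′(θ) = 4θ³ + 2θ + 3
Step 1: φ′(5) = 513; θ₁ = 5 − 0.05·513 = -20.65
Step 2: φ′(-20.65) = -35260.7985; θ₂ = -20.65 − 0.05·(-35260.7985) = 1742.389925

1742.389925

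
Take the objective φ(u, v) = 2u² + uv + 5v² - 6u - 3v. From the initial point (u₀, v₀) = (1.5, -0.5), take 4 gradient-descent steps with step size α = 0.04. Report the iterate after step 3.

(1.525568, 0.008064)

∇φ = (4u + v - 6, u + 10v - 3)
Step 1: at (1.5, -0.5), ∇φ = (-0.5, -6.5) → (1.5, -0.5) − 0.04·(-0.5, -6.5) = (1.52, -0.24)
Step 2: at (1.52, -0.24), ∇φ = (-0.16, -3.88) → (1.52, -0.24) − 0.04·(-0.16, -3.88) = (1.5264, -0.0848)
Step 3: at (1.5264, -0.0848), ∇φ = (0.0208, -2.3216) → (1.5264, -0.0848) − 0.04·(0.0208, -2.3216) = (1.525568, 0.008064)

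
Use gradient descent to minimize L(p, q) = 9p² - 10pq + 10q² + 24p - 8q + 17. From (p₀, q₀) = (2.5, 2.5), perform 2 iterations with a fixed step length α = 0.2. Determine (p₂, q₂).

∇L = (18p - 10q + 24, -10p + 20q - 8)
Step 1: at (2.5, 2.5), ∇L = (44, 17) → (2.5, 2.5) − 0.2·(44, 17) = (-6.3, -0.9)
Step 2: at (-6.3, -0.9), ∇L = (-80.4, 37) → (-6.3, -0.9) − 0.2·(-80.4, 37) = (9.78, -8.3)

(9.78, -8.3)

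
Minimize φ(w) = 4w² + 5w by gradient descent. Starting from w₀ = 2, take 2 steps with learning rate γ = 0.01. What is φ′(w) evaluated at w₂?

φ′(w) = 8w + 5
Step 1: φ′(2) = 21; w₁ = 2 − 0.01·21 = 1.79
Step 2: φ′(1.79) = 19.32; w₂ = 1.79 − 0.01·19.32 = 1.5968
φ′(w) at (1.5968) = 17.7744

17.7744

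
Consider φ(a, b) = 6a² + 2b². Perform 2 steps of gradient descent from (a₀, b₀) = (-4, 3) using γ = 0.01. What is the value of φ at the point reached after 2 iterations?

72.85899264

∇φ = (12a, 4b)
(a₁, b₁) = (-4, 3) − 0.01·(-48, 12) = (-3.52, 2.88)
(a₂, b₂) = (-3.52, 2.88) − 0.01·(-42.24, 11.52) = (-3.0976, 2.7648)
φ(-3.0976, 2.7648) = 72.85899264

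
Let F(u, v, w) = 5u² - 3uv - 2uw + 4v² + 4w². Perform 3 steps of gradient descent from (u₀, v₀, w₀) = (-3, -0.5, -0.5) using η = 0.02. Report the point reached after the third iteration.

∇F = (10u - 3v - 2w, -3u + 8v, -2u + 8w)
Step 1: at (-3, -0.5, -0.5), ∇F = (-27.5, 5, 2) → (-3, -0.5, -0.5) − 0.02·(-27.5, 5, 2) = (-2.45, -0.6, -0.54)
Step 2: at (-2.45, -0.6, -0.54), ∇F = (-21.62, 2.55, 0.58) → (-2.45, -0.6, -0.54) − 0.02·(-21.62, 2.55, 0.58) = (-2.0176, -0.651, -0.5516)
Step 3: at (-2.0176, -0.651, -0.5516), ∇F = (-17.1198, 0.8448, -0.3776) → (-2.0176, -0.651, -0.5516) − 0.02·(-17.1198, 0.8448, -0.3776) = (-1.675204, -0.667896, -0.544048)

(-1.675204, -0.667896, -0.544048)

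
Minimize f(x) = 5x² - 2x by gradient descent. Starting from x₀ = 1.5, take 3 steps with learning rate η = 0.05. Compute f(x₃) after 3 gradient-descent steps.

f′(x) = 10x - 2
x₁ = 1.5 − 0.05·13 = 0.85
x₂ = 0.85 − 0.05·6.5 = 0.525
x₃ = 0.525 − 0.05·3.25 = 0.3625
f(0.3625) = -0.06796875

-0.06796875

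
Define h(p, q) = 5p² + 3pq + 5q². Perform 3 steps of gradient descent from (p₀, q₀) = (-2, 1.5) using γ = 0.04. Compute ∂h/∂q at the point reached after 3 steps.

4.212864

∇h = (10p + 3q, 3p + 10q)
Step 1: at (-2, 1.5), ∇h = (-15.5, 9) → (-2, 1.5) − 0.04·(-15.5, 9) = (-1.38, 1.14)
Step 2: at (-1.38, 1.14), ∇h = (-10.38, 7.26) → (-1.38, 1.14) − 0.04·(-10.38, 7.26) = (-0.9648, 0.8496)
Step 3: at (-0.9648, 0.8496), ∇h = (-7.0992, 5.6016) → (-0.9648, 0.8496) − 0.04·(-7.0992, 5.6016) = (-0.680832, 0.625536)
∂h/∂q at (-0.680832, 0.625536) = 4.212864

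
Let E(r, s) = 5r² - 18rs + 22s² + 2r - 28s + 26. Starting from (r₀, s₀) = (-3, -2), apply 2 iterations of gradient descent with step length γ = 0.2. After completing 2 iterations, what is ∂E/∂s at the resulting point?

∇E = (10r - 18s + 2, -18r + 44s - 28)
(r₁, s₁) = (-3, -2) − 0.2·(8, -62) = (-4.6, 10.4)
(r₂, s₂) = (-4.6, 10.4) − 0.2·(-231.2, 512.4) = (41.64, -92.08)
∂E/∂s at (41.64, -92.08) = -4829.04

-4829.04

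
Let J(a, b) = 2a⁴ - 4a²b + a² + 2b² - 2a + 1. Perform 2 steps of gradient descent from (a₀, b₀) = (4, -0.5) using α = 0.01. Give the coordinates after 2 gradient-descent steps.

∇J = (8a³ - 8ab + 2a - 2, -4a² + 4b)
Step 1: at (4, -0.5), ∇J = (534, -66) → (4, -0.5) − 0.01·(534, -66) = (-1.34, 0.16)
Step 2: at (-1.34, 0.16), ∇J = (-22.213632, -6.5424) → (-1.34, 0.16) − 0.01·(-22.213632, -6.5424) = (-1.11786368, 0.225424)

(-1.11786368, 0.225424)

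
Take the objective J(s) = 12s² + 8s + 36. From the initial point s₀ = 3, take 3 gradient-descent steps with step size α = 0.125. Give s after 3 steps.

-27

J′(s) = 24s + 8
s₁ = 3 − 0.125·80 = -7
s₂ = -7 − 0.125·(-160) = 13
s₃ = 13 − 0.125·320 = -27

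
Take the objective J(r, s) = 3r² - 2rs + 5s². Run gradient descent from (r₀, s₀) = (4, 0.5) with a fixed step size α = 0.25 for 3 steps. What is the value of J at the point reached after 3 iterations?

∇J = (6r - 2s, -2r + 10s)
Step 1: at (4, 0.5), ∇J = (23, -3) → (4, 0.5) − 0.25·(23, -3) = (-1.75, 1.25)
Step 2: at (-1.75, 1.25), ∇J = (-13, 16) → (-1.75, 1.25) − 0.25·(-13, 16) = (1.5, -2.75)
Step 3: at (1.5, -2.75), ∇J = (14.5, -30.5) → (1.5, -2.75) − 0.25·(14.5, -30.5) = (-2.125, 4.875)
J(-2.125, 4.875) = 153.09375

153.09375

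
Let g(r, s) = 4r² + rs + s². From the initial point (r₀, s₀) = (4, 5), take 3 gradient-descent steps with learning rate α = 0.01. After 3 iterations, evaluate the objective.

∇g = (8r + s, r + 2s)
Step 1: at (4, 5), ∇g = (37, 14) → (4, 5) − 0.01·(37, 14) = (3.63, 4.86)
Step 2: at (3.63, 4.86), ∇g = (33.9, 13.35) → (3.63, 4.86) − 0.01·(33.9, 13.35) = (3.291, 4.7265)
Step 3: at (3.291, 4.7265), ∇g = (31.0545, 12.744) → (3.291, 4.7265) − 0.01·(31.0545, 12.744) = (2.980455, 4.59906)
g(2.980455, 4.59906) = 70.391092284

70.391092284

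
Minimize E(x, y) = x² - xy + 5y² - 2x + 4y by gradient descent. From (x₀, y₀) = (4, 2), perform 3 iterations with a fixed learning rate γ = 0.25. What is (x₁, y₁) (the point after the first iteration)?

∇E = (2x - y - 2, -x + 10y + 4)
Step 1: at (4, 2), ∇E = (4, 20) → (4, 2) − 0.25·(4, 20) = (3, -3)

(3, -3)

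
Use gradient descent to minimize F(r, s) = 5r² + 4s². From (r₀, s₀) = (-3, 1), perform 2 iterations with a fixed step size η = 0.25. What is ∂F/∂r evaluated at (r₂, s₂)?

∇F = (10r, 8s)
(r₁, s₁) = (-3, 1) − 0.25·(-30, 8) = (4.5, -1)
(r₂, s₂) = (4.5, -1) − 0.25·(45, -8) = (-6.75, 1)
∂F/∂r at (-6.75, 1) = -67.5

-67.5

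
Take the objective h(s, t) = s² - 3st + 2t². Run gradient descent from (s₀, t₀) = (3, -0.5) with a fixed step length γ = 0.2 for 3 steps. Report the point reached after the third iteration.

(1.896, 1.4)

∇h = (2s - 3t, -3s + 4t)
Step 1: at (3, -0.5), ∇h = (7.5, -11) → (3, -0.5) − 0.2·(7.5, -11) = (1.5, 1.7)
Step 2: at (1.5, 1.7), ∇h = (-2.1, 2.3) → (1.5, 1.7) − 0.2·(-2.1, 2.3) = (1.92, 1.24)
Step 3: at (1.92, 1.24), ∇h = (0.12, -0.8) → (1.92, 1.24) − 0.2·(0.12, -0.8) = (1.896, 1.4)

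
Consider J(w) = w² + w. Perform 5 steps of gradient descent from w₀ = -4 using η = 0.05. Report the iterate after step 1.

J′(w) = 2w + 1
Step 1: J′(-4) = -7; w₁ = -4 − 0.05·(-7) = -3.65

-3.65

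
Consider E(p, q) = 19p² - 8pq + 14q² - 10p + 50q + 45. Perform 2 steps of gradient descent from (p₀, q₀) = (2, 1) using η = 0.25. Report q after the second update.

∇E = (38p - 8q - 10, -8p + 28q + 50)
(p₁, q₁) = (2, 1) − 0.25·(58, 62) = (-12.5, -14.5)
(p₂, q₂) = (-12.5, -14.5) − 0.25·(-369, -256) = (79.75, 49.5)
q = 49.5

49.5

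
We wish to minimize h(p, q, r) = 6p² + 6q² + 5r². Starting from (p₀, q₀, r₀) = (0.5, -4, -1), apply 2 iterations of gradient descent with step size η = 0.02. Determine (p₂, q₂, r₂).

∇h = (12p, 12q, 10r)
Step 1: at (0.5, -4, -1), ∇h = (6, -48, -10) → (0.5, -4, -1) − 0.02·(6, -48, -10) = (0.38, -3.04, -0.8)
Step 2: at (0.38, -3.04, -0.8), ∇h = (4.56, -36.48, -8) → (0.38, -3.04, -0.8) − 0.02·(4.56, -36.48, -8) = (0.2888, -2.3104, -0.64)

(0.2888, -2.3104, -0.64)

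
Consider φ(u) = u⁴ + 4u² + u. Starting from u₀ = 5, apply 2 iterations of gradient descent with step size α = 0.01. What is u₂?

φ′(u) = 4u³ + 8u + 1
u₁ = 5 − 0.01·541 = -0.41
u₂ = -0.41 − 0.01·(-2.555684) = -0.38444316

-0.38444316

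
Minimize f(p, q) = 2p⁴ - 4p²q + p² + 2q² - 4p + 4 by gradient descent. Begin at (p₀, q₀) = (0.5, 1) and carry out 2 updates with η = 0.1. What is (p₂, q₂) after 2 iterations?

∇f = (8p³ - 8pq + 2p - 4, -4p² + 4q)
Step 1: at (0.5, 1), ∇f = (-6, 3) → (0.5, 1) − 0.1·(-6, 3) = (1.1, 0.7)
Step 2: at (1.1, 0.7), ∇f = (2.688, -2.04) → (1.1, 0.7) − 0.1·(2.688, -2.04) = (0.8312, 0.904)

(0.8312, 0.904)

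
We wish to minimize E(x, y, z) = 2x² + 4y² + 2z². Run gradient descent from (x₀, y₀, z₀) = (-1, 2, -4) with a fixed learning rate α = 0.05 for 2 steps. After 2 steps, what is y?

0.72

∇E = (4x, 8y, 4z)
Step 1: at (-1, 2, -4), ∇E = (-4, 16, -16) → (-1, 2, -4) − 0.05·(-4, 16, -16) = (-0.8, 1.2, -3.2)
Step 2: at (-0.8, 1.2, -3.2), ∇E = (-3.2, 9.6, -12.8) → (-0.8, 1.2, -3.2) − 0.05·(-3.2, 9.6, -12.8) = (-0.64, 0.72, -2.56)
y = 0.72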